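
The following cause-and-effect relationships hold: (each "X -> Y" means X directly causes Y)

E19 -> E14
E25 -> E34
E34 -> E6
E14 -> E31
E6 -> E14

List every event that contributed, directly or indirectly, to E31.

Immediate cause of E31: E14.
Further upstream: E25, E34, E6, E19.

E14, E19, E25, E34, E6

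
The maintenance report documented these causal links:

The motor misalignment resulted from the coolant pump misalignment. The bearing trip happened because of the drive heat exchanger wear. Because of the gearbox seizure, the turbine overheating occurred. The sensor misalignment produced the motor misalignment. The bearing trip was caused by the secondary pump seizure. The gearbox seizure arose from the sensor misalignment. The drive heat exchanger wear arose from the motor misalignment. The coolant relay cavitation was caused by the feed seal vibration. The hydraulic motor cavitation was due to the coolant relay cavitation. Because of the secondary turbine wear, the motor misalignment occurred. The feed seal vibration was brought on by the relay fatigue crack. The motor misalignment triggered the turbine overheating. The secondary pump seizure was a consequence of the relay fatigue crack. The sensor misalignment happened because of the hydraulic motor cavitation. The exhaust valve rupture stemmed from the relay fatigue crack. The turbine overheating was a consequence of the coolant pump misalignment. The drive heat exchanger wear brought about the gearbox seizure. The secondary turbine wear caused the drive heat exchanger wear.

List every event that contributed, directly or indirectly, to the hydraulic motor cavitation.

Immediate cause of the hydraulic motor cavitation: the coolant relay cavitation.
Further upstream: the relay fatigue crack, the feed seal vibration.

the coolant relay cavitation, the feed seal vibration, the relay fatigue crack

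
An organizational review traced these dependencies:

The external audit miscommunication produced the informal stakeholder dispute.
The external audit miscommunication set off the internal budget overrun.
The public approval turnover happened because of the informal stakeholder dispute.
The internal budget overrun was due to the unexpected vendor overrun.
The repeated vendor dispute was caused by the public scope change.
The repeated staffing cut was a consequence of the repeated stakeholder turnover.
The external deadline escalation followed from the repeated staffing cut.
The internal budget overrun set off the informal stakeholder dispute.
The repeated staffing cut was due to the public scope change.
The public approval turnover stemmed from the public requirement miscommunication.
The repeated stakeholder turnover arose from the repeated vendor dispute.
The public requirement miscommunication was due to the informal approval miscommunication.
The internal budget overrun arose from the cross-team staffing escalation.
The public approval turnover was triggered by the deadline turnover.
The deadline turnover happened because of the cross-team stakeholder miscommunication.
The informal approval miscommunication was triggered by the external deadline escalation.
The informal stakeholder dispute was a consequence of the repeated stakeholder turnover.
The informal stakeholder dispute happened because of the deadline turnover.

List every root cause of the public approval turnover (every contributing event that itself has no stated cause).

the cross-team staffing escalation, the cross-team stakeholder miscommunication, the external audit miscommunication, the public scope change, the unexpected vendor overrun

Tracing upstream from the public approval turnover: the public approval turnover ← the informal stakeholder dispute ← the repeated stakeholder turnover ← the repeated vendor dispute ← the public scope change.
A separate upstream branch: the public approval turnover ← the deadline turnover ← the cross-team stakeholder miscommunication.
A separate upstream branch: the public approval turnover ← the informal stakeholder dispute ← the internal budget overrun ← the unexpected vendor overrun.
A separate upstream branch: the public approval turnover ← the informal stakeholder dispute ← the external audit miscommunication.
A separate upstream branch: the public approval turnover ← the informal stakeholder dispute ← the internal budget overrun ← the cross-team staffing escalation.
Each of those chain origins has no stated cause.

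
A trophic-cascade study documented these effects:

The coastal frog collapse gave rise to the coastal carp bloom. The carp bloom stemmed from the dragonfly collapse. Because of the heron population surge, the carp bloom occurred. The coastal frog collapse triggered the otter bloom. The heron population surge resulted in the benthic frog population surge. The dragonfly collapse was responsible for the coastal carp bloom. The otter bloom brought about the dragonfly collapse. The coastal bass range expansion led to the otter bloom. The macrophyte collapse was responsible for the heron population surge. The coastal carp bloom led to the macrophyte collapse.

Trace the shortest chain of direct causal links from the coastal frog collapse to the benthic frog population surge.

the coastal frog collapse → the coastal carp bloom → the macrophyte collapse → the heron population surge → the benthic frog population surge

the coastal frog collapse → the coastal carp bloom
the coastal carp bloom → the macrophyte collapse
the macrophyte collapse → the heron population surge
the heron population surge → the benthic frog population surge
Length: 4 steps.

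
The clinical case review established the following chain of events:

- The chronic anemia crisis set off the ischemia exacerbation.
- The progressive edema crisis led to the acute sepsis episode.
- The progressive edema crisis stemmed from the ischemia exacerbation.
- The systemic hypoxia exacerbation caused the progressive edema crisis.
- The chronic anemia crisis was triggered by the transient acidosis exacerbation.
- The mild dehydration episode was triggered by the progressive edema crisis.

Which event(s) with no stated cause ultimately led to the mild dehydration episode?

the systemic hypoxia exacerbation, the transient acidosis exacerbation

Tracing upstream from the mild dehydration episode: the mild dehydration episode ← the progressive edema crisis ← the ischemia exacerbation ← the chronic anemia crisis ← the transient acidosis exacerbation.
A separate upstream branch: the mild dehydration episode ← the progressive edema crisis ← the systemic hypoxia exacerbation.
Each of those chain origins has no stated cause.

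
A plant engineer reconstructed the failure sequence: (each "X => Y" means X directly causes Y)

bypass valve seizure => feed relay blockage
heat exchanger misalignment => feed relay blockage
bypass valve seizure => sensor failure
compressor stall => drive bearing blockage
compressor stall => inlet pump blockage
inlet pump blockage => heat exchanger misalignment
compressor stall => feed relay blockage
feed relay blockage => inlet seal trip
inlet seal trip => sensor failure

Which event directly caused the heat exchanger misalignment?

Upstream contributors include the compressor stall, but only the inlet pump blockage feeds directly into the heat exchanger misalignment.

the inlet pump blockage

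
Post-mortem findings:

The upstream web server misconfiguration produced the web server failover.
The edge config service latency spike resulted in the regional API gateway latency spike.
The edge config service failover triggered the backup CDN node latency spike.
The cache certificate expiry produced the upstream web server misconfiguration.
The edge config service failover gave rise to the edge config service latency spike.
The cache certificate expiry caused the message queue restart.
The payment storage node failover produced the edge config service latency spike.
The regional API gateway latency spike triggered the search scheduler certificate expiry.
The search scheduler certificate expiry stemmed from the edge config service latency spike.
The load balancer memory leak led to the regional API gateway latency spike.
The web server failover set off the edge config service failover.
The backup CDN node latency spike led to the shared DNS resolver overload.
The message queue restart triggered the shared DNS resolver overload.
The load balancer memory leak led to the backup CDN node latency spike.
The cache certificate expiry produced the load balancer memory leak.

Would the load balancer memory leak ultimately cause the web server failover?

No

The load balancer memory leak leads to the regional API gateway latency spike, the backup CDN node latency spike, the search scheduler certificate expiry, the shared DNS resolver overload; the web server failover is not among them.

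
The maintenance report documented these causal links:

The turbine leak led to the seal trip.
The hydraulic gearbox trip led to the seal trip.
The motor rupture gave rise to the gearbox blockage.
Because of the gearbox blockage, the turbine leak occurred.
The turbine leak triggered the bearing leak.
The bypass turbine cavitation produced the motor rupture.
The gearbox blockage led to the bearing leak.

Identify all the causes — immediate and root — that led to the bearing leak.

Immediate causes of the bearing leak: the gearbox blockage, the turbine leak.
Further upstream: the bypass turbine cavitation, the motor rupture.

the bypass turbine cavitation, the gearbox blockage, the motor rupture, the turbine leak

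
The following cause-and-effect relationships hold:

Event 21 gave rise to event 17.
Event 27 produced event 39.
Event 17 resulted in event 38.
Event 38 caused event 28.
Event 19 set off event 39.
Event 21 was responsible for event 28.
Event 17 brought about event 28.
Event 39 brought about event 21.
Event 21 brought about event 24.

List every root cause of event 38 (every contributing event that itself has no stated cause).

event 19, event 27

Tracing upstream from event 38: event 38 ← event 17 ← event 21 ← event 39 ← event 27.
A separate upstream branch: event 38 ← event 17 ← event 21 ← event 39 ← event 19.
Each of those chain origins has no stated cause.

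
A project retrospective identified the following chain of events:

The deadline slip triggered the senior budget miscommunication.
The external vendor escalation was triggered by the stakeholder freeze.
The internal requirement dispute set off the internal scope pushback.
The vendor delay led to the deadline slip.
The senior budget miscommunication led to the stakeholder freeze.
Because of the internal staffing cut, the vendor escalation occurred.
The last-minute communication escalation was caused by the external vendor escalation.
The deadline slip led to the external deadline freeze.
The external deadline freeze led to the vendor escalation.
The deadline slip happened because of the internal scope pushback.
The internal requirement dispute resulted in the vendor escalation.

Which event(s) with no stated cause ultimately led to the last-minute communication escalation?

the internal requirement dispute, the vendor delay

Tracing upstream from the last-minute communication escalation: the last-minute communication escalation ← the external vendor escalation ← the stakeholder freeze ← the senior budget miscommunication ← the deadline slip ← the internal scope pushback ← the internal requirement dispute.
A separate upstream branch: the last-minute communication escalation ← the external vendor escalation ← the stakeholder freeze ← the senior budget miscommunication ← the deadline slip ← the vendor delay.
Each of those chain origins has no stated cause.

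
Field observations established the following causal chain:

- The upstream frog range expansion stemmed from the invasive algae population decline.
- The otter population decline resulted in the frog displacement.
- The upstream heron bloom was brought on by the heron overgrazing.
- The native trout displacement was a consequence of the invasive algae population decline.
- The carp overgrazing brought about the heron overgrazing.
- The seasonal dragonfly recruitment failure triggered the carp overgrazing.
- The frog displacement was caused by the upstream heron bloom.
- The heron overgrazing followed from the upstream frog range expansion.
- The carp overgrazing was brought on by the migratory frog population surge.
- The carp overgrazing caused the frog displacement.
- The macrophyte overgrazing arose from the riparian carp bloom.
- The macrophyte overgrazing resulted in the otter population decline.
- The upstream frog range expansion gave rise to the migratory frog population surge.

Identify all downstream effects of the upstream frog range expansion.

Direct effects: the migratory frog population surge, the heron overgrazing.
2 steps out: the carp overgrazing, the upstream heron bloom.
3 steps out: the frog displacement.
Not reachable from it: the riparian carp bloom, the invasive algae population decline, the native trout displacement, the seasonal dragonfly recruitment failure, the macrophyte overgrazing, the otter population decline.

the carp overgrazing, the frog displacement, the heron overgrazing, the migratory frog population surge, the upstream heron bloom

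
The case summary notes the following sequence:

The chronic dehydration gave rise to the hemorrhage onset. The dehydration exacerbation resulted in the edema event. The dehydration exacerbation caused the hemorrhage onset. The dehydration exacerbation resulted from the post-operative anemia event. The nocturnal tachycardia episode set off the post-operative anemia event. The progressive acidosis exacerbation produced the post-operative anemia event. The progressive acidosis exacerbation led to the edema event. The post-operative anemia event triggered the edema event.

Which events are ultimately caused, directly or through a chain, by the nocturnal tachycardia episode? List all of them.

the dehydration exacerbation, the edema event, the hemorrhage onset, the post-operative anemia event

Direct effects: the post-operative anemia event.
2 steps out: the dehydration exacerbation, the edema event.
3 steps out: the hemorrhage onset.
Not reachable from it: the progressive acidosis exacerbation, the chronic dehydration.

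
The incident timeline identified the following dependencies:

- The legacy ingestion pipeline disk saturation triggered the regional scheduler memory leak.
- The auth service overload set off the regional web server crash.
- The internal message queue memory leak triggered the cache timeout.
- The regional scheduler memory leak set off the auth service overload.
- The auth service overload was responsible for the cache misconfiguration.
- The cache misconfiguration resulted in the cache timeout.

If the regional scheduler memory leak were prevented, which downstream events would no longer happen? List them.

the auth service overload, the cache misconfiguration, the regional web server crash

Downstream of the regional scheduler memory leak: the auth service overload, the cache misconfiguration, the regional web server crash, the cache timeout.
Of those, still caused via another path: the cache timeout.
The remainder have no surviving cause.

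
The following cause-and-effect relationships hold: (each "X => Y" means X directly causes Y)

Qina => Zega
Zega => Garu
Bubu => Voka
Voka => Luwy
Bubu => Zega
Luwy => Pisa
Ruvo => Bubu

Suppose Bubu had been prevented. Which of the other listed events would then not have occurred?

Downstream of Bubu: Voka, Zega, Luwy, Pisa, Garu.
Of those, still caused via another path: Zega, Garu.
The remainder have no surviving cause.

Luwy, Pisa, Voka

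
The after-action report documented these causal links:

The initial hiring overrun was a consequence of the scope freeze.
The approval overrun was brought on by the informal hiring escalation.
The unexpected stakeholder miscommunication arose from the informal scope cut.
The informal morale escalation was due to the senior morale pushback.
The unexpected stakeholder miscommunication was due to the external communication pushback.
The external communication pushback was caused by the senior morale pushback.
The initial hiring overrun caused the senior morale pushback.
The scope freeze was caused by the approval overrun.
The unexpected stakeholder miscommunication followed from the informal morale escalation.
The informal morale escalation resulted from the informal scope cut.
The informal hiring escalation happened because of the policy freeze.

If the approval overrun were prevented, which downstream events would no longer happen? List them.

Downstream of the approval overrun: the scope freeze, the initial hiring overrun, the senior morale pushback, the informal morale escalation, the external communication pushback, the unexpected stakeholder miscommunication.
Of those, still caused via another path: the informal morale escalation, the unexpected stakeholder miscommunication.
The remainder have no surviving cause.

the external communication pushback, the initial hiring overrun, the scope freeze, the senior morale pushback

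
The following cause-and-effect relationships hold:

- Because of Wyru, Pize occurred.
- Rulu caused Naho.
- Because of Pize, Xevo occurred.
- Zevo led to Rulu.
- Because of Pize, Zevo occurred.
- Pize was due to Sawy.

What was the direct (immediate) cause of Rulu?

Zevo

Upstream contributors include Wyru, Pize, Sawy, but only Zevo feeds directly into Rulu.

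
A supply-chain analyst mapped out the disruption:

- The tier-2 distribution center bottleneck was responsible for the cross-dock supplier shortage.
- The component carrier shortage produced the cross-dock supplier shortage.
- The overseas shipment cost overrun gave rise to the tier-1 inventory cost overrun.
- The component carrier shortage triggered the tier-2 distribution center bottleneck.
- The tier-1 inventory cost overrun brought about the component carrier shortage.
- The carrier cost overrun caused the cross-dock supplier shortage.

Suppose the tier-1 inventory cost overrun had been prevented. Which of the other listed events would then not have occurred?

Downstream of the tier-1 inventory cost overrun: the component carrier shortage, the tier-2 distribution center bottleneck, the cross-dock supplier shortage.
Of those, still caused via another path: the cross-dock supplier shortage.
The remainder have no surviving cause.

the component carrier shortage, the tier-2 distribution center bottleneck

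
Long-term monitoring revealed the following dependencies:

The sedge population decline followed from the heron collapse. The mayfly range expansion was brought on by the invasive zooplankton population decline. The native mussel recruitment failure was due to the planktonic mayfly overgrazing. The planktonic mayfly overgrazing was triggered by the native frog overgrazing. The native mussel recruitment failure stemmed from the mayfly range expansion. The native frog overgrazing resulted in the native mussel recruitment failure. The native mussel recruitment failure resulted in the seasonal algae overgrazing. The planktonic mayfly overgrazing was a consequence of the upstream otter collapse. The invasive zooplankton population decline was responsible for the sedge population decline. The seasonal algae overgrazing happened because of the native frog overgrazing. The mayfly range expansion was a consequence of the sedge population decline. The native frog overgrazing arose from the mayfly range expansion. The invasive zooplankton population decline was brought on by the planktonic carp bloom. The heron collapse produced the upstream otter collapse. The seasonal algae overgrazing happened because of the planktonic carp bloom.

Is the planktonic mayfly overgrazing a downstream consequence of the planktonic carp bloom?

Yes

There is a causal chain: the planktonic carp bloom → the invasive zooplankton population decline → the mayfly range expansion → the native frog overgrazing → the planktonic mayfly overgrazing.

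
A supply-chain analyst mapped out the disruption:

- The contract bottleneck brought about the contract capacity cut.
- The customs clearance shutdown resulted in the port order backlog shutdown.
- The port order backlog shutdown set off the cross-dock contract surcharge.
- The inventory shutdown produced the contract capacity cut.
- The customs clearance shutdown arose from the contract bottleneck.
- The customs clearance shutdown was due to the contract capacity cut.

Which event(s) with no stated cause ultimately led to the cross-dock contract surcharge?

the contract bottleneck, the inventory shutdown

Tracing upstream from the cross-dock contract surcharge: the cross-dock contract surcharge ← the port order backlog shutdown ← the customs clearance shutdown ← the contract bottleneck.
A separate upstream branch: the cross-dock contract surcharge ← the port order backlog shutdown ← the customs clearance shutdown ← the contract capacity cut ← the inventory shutdown.
Each of those chain origins has no stated cause.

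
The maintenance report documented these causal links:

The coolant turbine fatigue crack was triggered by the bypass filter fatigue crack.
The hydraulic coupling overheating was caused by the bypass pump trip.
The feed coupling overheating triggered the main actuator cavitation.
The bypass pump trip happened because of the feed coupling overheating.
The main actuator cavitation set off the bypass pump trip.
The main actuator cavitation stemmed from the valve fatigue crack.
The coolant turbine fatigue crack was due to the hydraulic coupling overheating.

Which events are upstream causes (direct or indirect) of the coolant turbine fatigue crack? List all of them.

the bypass filter fatigue crack, the bypass pump trip, the feed coupling overheating, the hydraulic coupling overheating, the main actuator cavitation, the valve fatigue crack

Immediate causes of the coolant turbine fatigue crack: the bypass filter fatigue crack, the hydraulic coupling overheating.
Further upstream: the feed coupling overheating, the valve fatigue crack, the main actuator cavitation, the bypass pump trip.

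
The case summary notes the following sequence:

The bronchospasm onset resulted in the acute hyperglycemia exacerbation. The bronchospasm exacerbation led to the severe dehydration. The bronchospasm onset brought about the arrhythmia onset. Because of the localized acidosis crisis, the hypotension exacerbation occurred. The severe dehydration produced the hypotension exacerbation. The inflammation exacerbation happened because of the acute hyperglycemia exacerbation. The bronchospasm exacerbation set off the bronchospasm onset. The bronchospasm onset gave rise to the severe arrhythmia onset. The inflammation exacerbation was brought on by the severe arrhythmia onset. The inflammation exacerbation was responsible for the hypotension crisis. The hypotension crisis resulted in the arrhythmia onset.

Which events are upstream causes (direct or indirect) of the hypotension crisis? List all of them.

the acute hyperglycemia exacerbation, the bronchospasm exacerbation, the bronchospasm onset, the inflammation exacerbation, the severe arrhythmia onset

Immediate cause of the hypotension crisis: the inflammation exacerbation.
Further upstream: the bronchospasm exacerbation, the bronchospasm onset, the severe arrhythmia onset, the acute hyperglycemia exacerbation.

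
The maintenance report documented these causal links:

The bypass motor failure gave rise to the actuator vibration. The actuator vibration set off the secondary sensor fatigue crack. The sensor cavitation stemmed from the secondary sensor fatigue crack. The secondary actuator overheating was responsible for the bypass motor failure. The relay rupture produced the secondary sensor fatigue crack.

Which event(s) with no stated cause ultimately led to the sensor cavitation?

Tracing upstream from the sensor cavitation: the sensor cavitation ← the secondary sensor fatigue crack ← the actuator vibration ← the bypass motor failure ← the secondary actuator overheating.
A separate upstream branch: the sensor cavitation ← the secondary sensor fatigue crack ← the relay rupture.
Each of those chain origins has no stated cause.

the relay rupture, the secondary actuator overheating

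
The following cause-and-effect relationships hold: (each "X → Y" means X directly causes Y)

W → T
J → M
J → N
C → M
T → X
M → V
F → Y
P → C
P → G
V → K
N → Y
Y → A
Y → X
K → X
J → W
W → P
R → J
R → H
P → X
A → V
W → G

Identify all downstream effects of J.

Direct effects: N, W, M.
2 steps out: Y, T, P, G, V.
3 steps out: A, C, K, X.
Not reachable from it: R, H, F.

A, C, G, K, M, N, P, T, V, W, X, Y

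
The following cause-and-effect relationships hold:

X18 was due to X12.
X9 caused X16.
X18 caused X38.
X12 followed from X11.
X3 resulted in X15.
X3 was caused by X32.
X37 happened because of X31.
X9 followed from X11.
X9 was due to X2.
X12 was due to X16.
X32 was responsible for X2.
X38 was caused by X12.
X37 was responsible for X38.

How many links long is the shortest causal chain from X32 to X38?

Shortest chain: X32 → X2 → X9 → X16 → X12 → X38.

5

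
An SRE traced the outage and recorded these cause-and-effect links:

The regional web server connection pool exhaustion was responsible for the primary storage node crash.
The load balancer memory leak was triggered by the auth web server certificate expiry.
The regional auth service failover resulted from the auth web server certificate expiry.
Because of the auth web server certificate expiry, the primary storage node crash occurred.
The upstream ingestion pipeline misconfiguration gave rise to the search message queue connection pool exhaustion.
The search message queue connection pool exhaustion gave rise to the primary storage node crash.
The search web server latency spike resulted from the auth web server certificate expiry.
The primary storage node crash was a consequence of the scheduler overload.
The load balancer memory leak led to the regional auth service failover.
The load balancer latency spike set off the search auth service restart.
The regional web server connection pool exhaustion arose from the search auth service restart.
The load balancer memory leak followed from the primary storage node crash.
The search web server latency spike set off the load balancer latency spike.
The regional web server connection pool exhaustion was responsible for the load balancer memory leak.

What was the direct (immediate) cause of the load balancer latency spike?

the search web server latency spike

Upstream contributors include the auth web server certificate expiry, but only the search web server latency spike feeds directly into the load balancer latency spike.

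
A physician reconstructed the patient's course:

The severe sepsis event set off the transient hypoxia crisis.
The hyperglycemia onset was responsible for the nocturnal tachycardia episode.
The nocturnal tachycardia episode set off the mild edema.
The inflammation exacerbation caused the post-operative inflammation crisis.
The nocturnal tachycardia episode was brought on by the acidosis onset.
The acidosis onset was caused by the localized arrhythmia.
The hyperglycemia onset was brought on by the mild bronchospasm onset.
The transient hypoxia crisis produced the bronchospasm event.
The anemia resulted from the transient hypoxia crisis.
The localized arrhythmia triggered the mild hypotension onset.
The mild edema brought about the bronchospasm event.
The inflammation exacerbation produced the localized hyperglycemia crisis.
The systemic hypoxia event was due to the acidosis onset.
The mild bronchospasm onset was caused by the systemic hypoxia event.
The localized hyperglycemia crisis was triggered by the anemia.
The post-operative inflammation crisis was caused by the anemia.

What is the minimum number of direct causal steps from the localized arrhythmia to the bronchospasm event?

4

Shortest chain: the localized arrhythmia → the acidosis onset → the nocturnal tachycardia episode → the mild edema → the bronchospasm event.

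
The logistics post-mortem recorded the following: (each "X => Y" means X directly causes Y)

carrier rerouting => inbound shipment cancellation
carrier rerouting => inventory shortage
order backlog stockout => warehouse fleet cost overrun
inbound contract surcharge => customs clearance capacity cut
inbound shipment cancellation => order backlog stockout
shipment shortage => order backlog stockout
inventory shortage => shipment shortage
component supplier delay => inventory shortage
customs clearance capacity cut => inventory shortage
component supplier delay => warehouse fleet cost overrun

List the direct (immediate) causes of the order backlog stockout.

Upstream contributors include the inbound contract surcharge, the customs clearance capacity cut, the carrier rerouting, the component supplier delay, the inventory shortage, but only the inbound shipment cancellation, the shipment shortage feed directly into the order backlog stockout.

the inbound shipment cancellation, the shipment shortage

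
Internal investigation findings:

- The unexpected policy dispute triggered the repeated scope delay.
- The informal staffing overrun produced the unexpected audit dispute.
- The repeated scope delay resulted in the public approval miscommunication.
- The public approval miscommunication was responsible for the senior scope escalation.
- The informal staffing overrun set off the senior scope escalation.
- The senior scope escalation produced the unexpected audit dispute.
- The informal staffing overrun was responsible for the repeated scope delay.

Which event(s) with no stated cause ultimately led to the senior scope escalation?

Tracing upstream from the senior scope escalation: the senior scope escalation ← the public approval miscommunication ← the repeated scope delay ← the unexpected policy dispute.
A separate upstream branch: the senior scope escalation ← the informal staffing overrun.
Each of those chain origins has no stated cause.

the informal staffing overrun, the unexpected policy dispute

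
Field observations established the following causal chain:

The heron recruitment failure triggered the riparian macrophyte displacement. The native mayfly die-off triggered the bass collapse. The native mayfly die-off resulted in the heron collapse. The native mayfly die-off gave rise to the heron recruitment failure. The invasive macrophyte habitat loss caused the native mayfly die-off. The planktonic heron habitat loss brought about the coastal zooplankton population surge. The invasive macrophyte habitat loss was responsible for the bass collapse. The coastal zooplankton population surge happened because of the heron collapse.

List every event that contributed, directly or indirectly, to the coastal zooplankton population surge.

the heron collapse, the invasive macrophyte habitat loss, the native mayfly die-off, the planktonic heron habitat loss

Immediate causes of the coastal zooplankton population surge: the heron collapse, the planktonic heron habitat loss.
Further upstream: the invasive macrophyte habitat loss, the native mayfly die-off.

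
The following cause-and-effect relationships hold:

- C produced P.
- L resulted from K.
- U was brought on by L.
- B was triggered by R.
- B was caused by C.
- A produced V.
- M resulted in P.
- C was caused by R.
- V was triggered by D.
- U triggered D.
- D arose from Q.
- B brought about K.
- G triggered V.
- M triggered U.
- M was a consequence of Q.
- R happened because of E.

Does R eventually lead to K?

Yes

There is a causal chain: R → B → K.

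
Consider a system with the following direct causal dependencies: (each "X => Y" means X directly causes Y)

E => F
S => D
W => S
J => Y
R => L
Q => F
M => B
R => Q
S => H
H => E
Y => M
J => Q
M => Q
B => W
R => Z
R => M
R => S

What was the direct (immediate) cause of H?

Upstream contributors include R, J, Y, M, B, W, but only S feeds directly into H.

S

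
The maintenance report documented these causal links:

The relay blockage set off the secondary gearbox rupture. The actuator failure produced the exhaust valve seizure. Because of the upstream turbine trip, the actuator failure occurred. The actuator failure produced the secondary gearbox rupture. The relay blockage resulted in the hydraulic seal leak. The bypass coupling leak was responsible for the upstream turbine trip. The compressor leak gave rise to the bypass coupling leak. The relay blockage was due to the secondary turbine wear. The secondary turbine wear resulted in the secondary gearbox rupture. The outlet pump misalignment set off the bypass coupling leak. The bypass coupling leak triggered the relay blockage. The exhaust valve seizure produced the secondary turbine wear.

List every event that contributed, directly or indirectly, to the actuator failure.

Immediate cause of the actuator failure: the upstream turbine trip.
Further upstream: the outlet pump misalignment, the bypass coupling leak, the compressor leak.

the bypass coupling leak, the compressor leak, the outlet pump misalignment, the upstream turbine trip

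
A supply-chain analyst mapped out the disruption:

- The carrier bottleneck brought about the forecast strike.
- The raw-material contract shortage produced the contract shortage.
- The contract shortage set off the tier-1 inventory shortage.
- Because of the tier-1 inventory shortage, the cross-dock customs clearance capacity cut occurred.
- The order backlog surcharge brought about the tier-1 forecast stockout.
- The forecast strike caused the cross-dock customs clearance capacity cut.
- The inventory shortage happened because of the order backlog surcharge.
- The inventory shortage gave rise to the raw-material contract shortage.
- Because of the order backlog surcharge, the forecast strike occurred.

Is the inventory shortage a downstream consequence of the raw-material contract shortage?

No

The raw-material contract shortage leads to the contract shortage, the tier-1 inventory shortage, the cross-dock customs clearance capacity cut; the inventory shortage is not among them.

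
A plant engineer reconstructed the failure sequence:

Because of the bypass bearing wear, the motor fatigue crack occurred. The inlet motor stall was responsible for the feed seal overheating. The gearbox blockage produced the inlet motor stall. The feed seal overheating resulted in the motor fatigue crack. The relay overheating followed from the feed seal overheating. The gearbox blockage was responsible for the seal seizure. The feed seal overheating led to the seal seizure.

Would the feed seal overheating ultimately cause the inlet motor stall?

The feed seal overheating leads to the relay overheating, the motor fatigue crack, the seal seizure; the inlet motor stall is not among them.

No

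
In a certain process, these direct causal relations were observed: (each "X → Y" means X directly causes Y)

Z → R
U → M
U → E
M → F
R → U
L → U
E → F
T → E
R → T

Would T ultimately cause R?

No

T leads to E, F; R is not among them.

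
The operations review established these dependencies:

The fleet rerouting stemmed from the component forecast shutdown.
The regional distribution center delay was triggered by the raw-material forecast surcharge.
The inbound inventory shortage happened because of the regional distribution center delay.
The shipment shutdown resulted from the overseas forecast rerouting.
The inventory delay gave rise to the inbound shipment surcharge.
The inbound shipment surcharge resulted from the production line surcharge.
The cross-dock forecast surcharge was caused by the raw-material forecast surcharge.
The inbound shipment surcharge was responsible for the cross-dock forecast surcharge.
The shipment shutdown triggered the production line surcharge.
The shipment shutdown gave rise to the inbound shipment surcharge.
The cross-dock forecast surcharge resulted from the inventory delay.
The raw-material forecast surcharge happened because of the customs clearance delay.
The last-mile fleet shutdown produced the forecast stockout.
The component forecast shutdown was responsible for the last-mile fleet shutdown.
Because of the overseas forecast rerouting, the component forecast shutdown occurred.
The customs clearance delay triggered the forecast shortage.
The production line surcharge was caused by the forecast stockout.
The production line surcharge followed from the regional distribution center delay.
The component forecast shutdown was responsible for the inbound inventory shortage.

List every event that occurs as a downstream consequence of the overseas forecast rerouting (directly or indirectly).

the component forecast shutdown, the cross-dock forecast surcharge, the fleet rerouting, the forecast stockout, the inbound inventory shortage, the inbound shipment surcharge, the last-mile fleet shutdown, the production line surcharge, the shipment shutdown

Direct effects: the component forecast shutdown, the shipment shutdown.
2 steps out: the last-mile fleet shutdown, the production line surcharge, the fleet rerouting, the inbound inventory shortage, the inbound shipment surcharge.
3 steps out: the forecast stockout, the cross-dock forecast surcharge.
Not reachable from it: the customs clearance delay, the forecast shortage, the raw-material forecast surcharge, the regional distribution center delay, the inventory delay.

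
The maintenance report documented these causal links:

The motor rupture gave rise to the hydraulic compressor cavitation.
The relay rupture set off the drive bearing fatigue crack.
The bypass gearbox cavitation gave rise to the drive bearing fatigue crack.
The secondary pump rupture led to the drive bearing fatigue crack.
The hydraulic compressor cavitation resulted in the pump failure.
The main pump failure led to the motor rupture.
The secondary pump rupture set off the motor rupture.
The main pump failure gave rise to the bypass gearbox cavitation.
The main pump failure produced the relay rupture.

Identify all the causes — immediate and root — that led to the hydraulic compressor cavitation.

Immediate cause of the hydraulic compressor cavitation: the motor rupture.
Further upstream: the secondary pump rupture, the main pump failure.

the main pump failure, the motor rupture, the secondary pump rupture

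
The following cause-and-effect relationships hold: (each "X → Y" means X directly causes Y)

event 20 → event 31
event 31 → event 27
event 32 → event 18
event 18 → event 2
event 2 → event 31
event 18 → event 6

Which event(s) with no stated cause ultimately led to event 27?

Tracing upstream from event 27: event 27 ← event 31 ← event 2 ← event 18 ← event 32.
A separate upstream branch: event 27 ← event 31 ← event 20.
Each of those chain origins has no stated cause.

event 20, event 32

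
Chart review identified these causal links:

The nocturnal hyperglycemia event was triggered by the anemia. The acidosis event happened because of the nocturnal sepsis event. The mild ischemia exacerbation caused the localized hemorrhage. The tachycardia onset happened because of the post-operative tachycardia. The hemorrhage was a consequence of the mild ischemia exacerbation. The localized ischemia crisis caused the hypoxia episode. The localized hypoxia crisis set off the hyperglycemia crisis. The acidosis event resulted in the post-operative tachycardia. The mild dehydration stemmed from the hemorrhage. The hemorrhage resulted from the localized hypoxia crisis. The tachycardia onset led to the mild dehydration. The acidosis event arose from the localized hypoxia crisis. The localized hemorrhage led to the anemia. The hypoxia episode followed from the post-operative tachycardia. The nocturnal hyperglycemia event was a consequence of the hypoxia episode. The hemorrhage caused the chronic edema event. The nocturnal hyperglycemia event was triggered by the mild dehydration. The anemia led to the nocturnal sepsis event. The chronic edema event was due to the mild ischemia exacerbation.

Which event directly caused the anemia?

the localized hemorrhage

Upstream contributors include the mild ischemia exacerbation, but only the localized hemorrhage feeds directly into the anemia.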